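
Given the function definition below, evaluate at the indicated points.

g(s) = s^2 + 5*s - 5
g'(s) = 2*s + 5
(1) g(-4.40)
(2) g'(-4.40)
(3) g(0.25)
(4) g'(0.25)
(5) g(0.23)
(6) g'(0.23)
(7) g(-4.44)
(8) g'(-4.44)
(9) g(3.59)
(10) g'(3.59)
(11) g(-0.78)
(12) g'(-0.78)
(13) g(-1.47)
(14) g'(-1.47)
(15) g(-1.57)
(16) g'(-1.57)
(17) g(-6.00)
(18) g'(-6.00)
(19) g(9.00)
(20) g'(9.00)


(1) = -7.64
(2) = -3.80
(3) = -3.69
(4) = 5.50
(5) = -3.80
(6) = 5.46
(7) = -7.49
(8) = -3.88
(9) = 25.84
(10) = 12.18
(11) = -8.29
(12) = 3.44
(13) = -10.19
(14) = 2.06
(15) = -10.39
(16) = 1.86
(17) = 1.00
(18) = -7.00
(19) = 121.00
(20) = 23.00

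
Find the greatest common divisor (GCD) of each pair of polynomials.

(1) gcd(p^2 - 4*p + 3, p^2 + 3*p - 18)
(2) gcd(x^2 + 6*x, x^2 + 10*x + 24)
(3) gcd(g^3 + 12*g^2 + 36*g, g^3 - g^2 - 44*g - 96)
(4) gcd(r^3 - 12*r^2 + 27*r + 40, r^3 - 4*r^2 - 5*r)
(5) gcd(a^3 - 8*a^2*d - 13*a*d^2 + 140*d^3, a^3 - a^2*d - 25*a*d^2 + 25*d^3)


(1) = p - 3
(2) = x + 6
(3) = 1
(4) = gcd((r - 8)*(r - 5)*(r + 1), r*(r - 5)*(r + 1)) = r^2 - 4*r - 5
(5) = gcd((a - 7*d)*(a - 5*d)*(a + 4*d), (a - 5*d)*(a - d)*(a + 5*d)) = a - 5*d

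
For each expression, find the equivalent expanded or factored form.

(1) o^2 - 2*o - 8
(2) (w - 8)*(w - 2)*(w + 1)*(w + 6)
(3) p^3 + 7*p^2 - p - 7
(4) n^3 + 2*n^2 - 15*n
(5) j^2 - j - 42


(1) = (o - 4)*(o + 2)
(2) = w^4 - 3*w^3 - 48*w^2 + 52*w + 96
(3) = (p - 1)*(p + 1)*(p + 7)
(4) = n*(n - 3)*(n + 5)
(5) = (j - 7)*(j + 6)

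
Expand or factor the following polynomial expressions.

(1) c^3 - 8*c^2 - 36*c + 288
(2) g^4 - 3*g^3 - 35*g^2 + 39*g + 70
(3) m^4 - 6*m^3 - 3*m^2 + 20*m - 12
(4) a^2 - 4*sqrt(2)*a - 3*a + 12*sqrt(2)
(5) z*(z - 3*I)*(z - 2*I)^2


(1) = (c - 8)*(c - 6)*(c + 6)
(2) = (g - 7)*(g - 2)*(g + 1)*(g + 5)
(3) = (m - 6)*(m - 1)^2*(m + 2)
(4) = (a - 3)*(a - 4*sqrt(2))
(5) = z^4 - 7*I*z^3 - 16*z^2 + 12*I*z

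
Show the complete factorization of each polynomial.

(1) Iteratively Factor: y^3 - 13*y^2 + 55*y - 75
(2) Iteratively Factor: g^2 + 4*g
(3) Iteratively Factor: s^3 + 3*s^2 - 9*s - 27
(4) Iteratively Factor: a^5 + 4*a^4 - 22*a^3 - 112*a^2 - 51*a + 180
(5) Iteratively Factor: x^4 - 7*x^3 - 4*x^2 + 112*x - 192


(1) = (y - 5)*(y^2 - 8*y + 15) = (y - 5)*(y - 3)*(y - 5)
(2) = (g)*(g + 4)
(3) = (s + 3)*(s^2 - 9) = (s - 3)*(s + 3)*(s + 3)
(4) = (a + 4)*(a^4 - 22*a^2 - 24*a + 45) = (a + 3)*(a + 4)*(a^3 - 3*a^2 - 13*a + 15) = (a - 1)*(a + 3)*(a + 4)*(a^2 - 2*a - 15) = (a - 5)*(a - 1)*(a + 3)*(a + 4)*(a + 3)
(5) = (x - 4)*(x^3 - 3*x^2 - 16*x + 48) = (x - 4)*(x + 4)*(x^2 - 7*x + 12) = (x - 4)*(x - 3)*(x + 4)*(x - 4)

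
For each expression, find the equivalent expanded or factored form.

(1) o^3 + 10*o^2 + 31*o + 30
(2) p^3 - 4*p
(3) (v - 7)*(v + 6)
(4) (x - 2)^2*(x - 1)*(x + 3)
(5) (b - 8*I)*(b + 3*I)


(1) = (o + 2)*(o + 3)*(o + 5)
(2) = p*(p - 2)*(p + 2)
(3) = v^2 - v - 42
(4) = x^4 - 2*x^3 - 7*x^2 + 20*x - 12
(5) = b^2 - 5*I*b + 24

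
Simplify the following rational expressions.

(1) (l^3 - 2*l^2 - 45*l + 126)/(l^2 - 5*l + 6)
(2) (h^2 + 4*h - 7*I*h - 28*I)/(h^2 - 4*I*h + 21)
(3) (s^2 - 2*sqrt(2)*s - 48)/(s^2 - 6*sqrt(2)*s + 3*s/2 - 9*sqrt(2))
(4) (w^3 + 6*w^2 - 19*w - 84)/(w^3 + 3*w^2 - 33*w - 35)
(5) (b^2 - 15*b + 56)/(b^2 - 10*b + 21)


(1) = (l^2 + l - 42)/(l - 2)
(2) = (h + 4)/(h + 3*I)
(3) = (2*s + 8*sqrt(2))/(2*s + 3)
(4) = (w^2 - w - 12)/(w^2 - 4*w - 5)
(5) = (b - 8)/(b - 3)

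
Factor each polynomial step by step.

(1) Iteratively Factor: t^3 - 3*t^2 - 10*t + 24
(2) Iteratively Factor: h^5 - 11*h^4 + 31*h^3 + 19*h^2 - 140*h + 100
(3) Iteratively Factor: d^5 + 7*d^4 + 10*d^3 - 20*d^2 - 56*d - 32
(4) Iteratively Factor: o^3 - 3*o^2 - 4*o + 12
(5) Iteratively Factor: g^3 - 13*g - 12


(1) = (t - 4)*(t^2 + t - 6) = (t - 4)*(t - 2)*(t + 3)
(2) = (h - 5)*(h^4 - 6*h^3 + h^2 + 24*h - 20) = (h - 5)*(h + 2)*(h^3 - 8*h^2 + 17*h - 10) = (h - 5)^2*(h + 2)*(h^2 - 3*h + 2) = (h - 5)^2*(h - 2)*(h + 2)*(h - 1)
(3) = (d + 2)*(d^4 + 5*d^3 - 20*d - 16) = (d + 1)*(d + 2)*(d^3 + 4*d^2 - 4*d - 16) = (d + 1)*(d + 2)^2*(d^2 + 2*d - 8) = (d + 1)*(d + 2)^2*(d + 4)*(d - 2)
(4) = (o + 2)*(o^2 - 5*o + 6) = (o - 2)*(o + 2)*(o - 3)
(5) = (g - 4)*(g^2 + 4*g + 3) = (g - 4)*(g + 3)*(g + 1)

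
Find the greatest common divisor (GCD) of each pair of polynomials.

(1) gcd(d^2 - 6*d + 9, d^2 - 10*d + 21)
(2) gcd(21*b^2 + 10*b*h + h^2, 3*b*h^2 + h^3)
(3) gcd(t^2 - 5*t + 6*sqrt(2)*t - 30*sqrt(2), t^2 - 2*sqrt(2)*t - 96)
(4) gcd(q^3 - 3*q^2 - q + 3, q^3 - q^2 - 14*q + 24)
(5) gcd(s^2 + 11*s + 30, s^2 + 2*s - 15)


(1) = gcd((d - 3)^2, (d - 7)*(d - 3)) = d - 3
(2) = 3*b + h
(3) = gcd((t - 5)*(t + 6*sqrt(2)), (t - 8*sqrt(2))*(t + 6*sqrt(2))) = t + 6*sqrt(2)
(4) = q - 3
(5) = gcd((s + 5)*(s + 6), (s - 3)*(s + 5)) = s + 5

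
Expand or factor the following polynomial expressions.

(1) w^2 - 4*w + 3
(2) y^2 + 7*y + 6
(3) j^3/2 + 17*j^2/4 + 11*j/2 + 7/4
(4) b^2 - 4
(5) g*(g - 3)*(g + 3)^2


(1) = (w - 3)*(w - 1)
(2) = (y + 1)*(y + 6)
(3) = (j/2 + 1/2)*(j + 1/2)*(j + 7)
(4) = (b - 2)*(b + 2)
(5) = g^4 + 3*g^3 - 9*g^2 - 27*g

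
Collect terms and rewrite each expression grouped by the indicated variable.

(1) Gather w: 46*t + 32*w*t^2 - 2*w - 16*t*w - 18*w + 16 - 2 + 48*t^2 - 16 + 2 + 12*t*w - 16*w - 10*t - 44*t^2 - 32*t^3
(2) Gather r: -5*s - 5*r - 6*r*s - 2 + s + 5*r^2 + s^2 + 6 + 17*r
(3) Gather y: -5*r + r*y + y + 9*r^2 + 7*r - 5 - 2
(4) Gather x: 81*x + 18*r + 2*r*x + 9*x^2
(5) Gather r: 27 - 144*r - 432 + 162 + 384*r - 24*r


(1) = -32*t^3 + 4*t^2 + 36*t + w*(32*t^2 - 4*t - 36)
(2) = 5*r^2 + r*(12 - 6*s) + s^2 - 4*s + 4
(3) = 9*r^2 + 2*r + y*(r + 1) - 7
(4) = 18*r + 9*x^2 + x*(2*r + 81)
(5) = 216*r - 243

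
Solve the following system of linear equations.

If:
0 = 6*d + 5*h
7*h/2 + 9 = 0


Then:
d = 15/7
h = -18/7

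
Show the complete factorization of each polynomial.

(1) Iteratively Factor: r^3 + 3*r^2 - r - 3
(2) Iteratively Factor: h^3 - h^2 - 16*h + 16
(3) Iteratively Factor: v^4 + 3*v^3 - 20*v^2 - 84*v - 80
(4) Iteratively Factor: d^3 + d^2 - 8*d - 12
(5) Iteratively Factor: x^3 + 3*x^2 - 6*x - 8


(1) = (r + 3)*(r^2 - 1) = (r - 1)*(r + 3)*(r + 1)
(2) = (h - 4)*(h^2 + 3*h - 4) = (h - 4)*(h - 1)*(h + 4)
(3) = (v - 5)*(v^3 + 8*v^2 + 20*v + 16) = (v - 5)*(v + 2)*(v^2 + 6*v + 8) = (v - 5)*(v + 2)^2*(v + 4)
(4) = (d - 3)*(d^2 + 4*d + 4) = (d - 3)*(d + 2)*(d + 2)
(5) = (x - 2)*(x^2 + 5*x + 4) = (x - 2)*(x + 4)*(x + 1)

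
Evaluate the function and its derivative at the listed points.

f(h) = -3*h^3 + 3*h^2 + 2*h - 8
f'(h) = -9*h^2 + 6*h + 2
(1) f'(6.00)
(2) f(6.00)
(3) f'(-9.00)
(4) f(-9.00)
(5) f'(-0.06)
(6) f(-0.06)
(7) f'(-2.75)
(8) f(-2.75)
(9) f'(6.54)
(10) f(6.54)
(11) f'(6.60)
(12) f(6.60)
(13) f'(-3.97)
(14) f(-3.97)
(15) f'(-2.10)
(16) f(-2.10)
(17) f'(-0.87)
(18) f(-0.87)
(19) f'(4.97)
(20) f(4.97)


(1) = -286.00
(2) = -536.00
(3) = -781.00
(4) = 2404.00
(5) = 1.61
(6) = -8.11
(7) = -82.56
(8) = 71.58
(9) = -343.70
(10) = -705.78
(11) = -350.44
(12) = -726.61
(13) = -163.67
(14) = 219.06
(15) = -50.29
(16) = 28.81
(17) = -10.03
(18) = -5.49
(19) = -190.49
(20) = -292.25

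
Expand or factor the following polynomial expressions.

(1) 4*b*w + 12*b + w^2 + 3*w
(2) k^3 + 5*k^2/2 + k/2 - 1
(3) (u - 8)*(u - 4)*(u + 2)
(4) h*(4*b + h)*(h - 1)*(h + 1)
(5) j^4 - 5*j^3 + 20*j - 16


(1) = (4*b + w)*(w + 3)
(2) = (k - 1/2)*(k + 1)*(k + 2)
(3) = u^3 - 10*u^2 + 8*u + 64
(4) = 4*b*h^3 - 4*b*h + h^4 - h^2
(5) = (j - 4)*(j - 2)*(j - 1)*(j + 2)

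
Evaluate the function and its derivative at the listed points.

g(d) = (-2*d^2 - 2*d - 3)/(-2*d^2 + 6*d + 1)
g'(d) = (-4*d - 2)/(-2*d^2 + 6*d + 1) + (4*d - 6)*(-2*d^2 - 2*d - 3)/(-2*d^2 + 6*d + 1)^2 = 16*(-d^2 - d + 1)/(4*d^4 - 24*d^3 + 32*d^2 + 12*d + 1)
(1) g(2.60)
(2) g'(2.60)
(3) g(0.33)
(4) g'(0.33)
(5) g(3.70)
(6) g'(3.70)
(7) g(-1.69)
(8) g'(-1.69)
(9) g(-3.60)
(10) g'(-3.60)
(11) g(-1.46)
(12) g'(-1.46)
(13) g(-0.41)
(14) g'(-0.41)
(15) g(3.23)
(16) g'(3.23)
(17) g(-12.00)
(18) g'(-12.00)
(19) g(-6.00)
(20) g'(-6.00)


(1) = -7.05
(2) = -14.10
(3) = -1.40
(4) = 1.18
(5) = 9.04
(6) = -15.01
(7) = 0.36
(8) = -0.01
(9) = 0.47
(10) = -0.06
(11) = 0.36
(12) = 0.04
(13) = 1.40
(14) = 6.16
(15) = 62.42
(16) = -858.50
(17) = 0.74
(18) = -0.02
(19) = 0.59
(20) = -0.04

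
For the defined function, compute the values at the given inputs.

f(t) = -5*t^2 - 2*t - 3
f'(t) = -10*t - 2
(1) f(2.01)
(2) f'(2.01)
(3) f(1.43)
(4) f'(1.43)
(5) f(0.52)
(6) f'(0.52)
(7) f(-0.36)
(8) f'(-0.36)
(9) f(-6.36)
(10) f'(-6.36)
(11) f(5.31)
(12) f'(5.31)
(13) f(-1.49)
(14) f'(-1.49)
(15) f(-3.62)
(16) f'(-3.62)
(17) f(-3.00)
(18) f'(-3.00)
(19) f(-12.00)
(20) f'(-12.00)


(1) = -27.22
(2) = -22.10
(3) = -16.08
(4) = -16.30
(5) = -5.39
(6) = -7.20
(7) = -2.93
(8) = 1.60
(9) = -192.53
(10) = 61.60
(11) = -154.60
(12) = -55.10
(13) = -11.12
(14) = 12.90
(15) = -61.28
(16) = 34.20
(17) = -42.00
(18) = 28.00
(19) = -699.00
(20) = 118.00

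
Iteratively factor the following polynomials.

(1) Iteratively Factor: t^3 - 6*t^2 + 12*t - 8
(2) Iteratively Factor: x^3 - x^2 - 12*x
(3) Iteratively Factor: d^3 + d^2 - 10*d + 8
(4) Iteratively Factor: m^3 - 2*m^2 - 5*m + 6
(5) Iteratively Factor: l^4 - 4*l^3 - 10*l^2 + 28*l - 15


(1) = (t - 2)*(t^2 - 4*t + 4) = (t - 2)^2*(t - 2)
(2) = (x + 3)*(x^2 - 4*x) = (x - 4)*(x + 3)*(x)
(3) = (d - 2)*(d^2 + 3*d - 4) = (d - 2)*(d - 1)*(d + 4)
(4) = (m - 1)*(m^2 - m - 6) = (m - 3)*(m - 1)*(m + 2)
(5) = (l - 1)*(l^3 - 3*l^2 - 13*l + 15) = (l - 1)^2*(l^2 - 2*l - 15) = (l - 5)*(l - 1)^2*(l + 3)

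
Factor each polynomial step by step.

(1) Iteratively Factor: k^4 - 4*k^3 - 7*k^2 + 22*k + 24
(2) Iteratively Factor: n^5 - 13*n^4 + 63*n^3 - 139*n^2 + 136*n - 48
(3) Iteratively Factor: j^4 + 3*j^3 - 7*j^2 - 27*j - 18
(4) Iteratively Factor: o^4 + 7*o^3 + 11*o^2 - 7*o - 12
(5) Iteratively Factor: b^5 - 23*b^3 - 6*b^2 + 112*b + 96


(1) = (k - 4)*(k^3 - 7*k - 6) = (k - 4)*(k - 3)*(k^2 + 3*k + 2) = (k - 4)*(k - 3)*(k + 1)*(k + 2)
(2) = (n - 4)*(n^4 - 9*n^3 + 27*n^2 - 31*n + 12) = (n - 4)^2*(n^3 - 5*n^2 + 7*n - 3) = (n - 4)^2*(n - 1)*(n^2 - 4*n + 3) = (n - 4)^2*(n - 1)^2*(n - 3)
(3) = (j + 2)*(j^3 + j^2 - 9*j - 9) = (j - 3)*(j + 2)*(j^2 + 4*j + 3) = (j - 3)*(j + 2)*(j + 3)*(j + 1)
(4) = (o + 1)*(o^3 + 6*o^2 + 5*o - 12) = (o + 1)*(o + 3)*(o^2 + 3*o - 4) = (o - 1)*(o + 1)*(o + 3)*(o + 4)
(5) = (b + 4)*(b^4 - 4*b^3 - 7*b^2 + 22*b + 24) = (b - 3)*(b + 4)*(b^3 - b^2 - 10*b - 8) = (b - 3)*(b + 1)*(b + 4)*(b^2 - 2*b - 8) = (b - 4)*(b - 3)*(b + 1)*(b + 4)*(b + 2)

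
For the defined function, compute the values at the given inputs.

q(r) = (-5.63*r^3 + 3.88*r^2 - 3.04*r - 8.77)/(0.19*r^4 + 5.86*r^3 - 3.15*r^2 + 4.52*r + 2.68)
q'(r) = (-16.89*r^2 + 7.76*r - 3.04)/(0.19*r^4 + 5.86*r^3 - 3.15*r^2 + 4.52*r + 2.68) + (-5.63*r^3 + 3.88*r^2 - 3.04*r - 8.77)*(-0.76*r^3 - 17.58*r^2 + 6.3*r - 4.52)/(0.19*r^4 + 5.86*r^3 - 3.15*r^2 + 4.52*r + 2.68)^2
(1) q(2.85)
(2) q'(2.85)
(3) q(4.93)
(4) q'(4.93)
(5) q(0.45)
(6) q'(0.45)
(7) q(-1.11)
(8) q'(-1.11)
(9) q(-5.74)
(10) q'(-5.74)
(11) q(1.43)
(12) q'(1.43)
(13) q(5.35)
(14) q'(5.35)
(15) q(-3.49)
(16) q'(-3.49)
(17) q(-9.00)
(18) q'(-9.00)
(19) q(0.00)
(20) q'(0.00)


(1) = -0.84
(2) = 0.04
(3) = -0.79
(4) = 0.02
(5) = -2.14
(6) = 1.82
(7) = -0.51
(8) = 1.16
(9) = -1.17
(10) = 0.05
(11) = -1.05
(12) = 0.43
(13) = -0.78
(14) = 0.02
(15) = -1.06
(16) = 0.06
(17) = -1.34
(18) = 0.06
(19) = -3.27
(20) = 4.38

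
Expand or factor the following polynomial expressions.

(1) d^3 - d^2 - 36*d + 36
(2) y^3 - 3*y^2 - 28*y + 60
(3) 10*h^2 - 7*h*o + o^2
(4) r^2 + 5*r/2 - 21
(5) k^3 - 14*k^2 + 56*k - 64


(1) = (d - 6)*(d - 1)*(d + 6)
(2) = (y - 6)*(y - 2)*(y + 5)
(3) = (-5*h + o)*(-2*h + o)
(4) = (r - 7/2)*(r + 6)
(5) = (k - 8)*(k - 4)*(k - 2)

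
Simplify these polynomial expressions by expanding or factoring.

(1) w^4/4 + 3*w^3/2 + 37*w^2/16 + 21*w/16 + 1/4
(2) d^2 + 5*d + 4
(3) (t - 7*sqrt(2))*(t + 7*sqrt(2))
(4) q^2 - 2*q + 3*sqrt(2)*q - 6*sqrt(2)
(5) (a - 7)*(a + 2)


(1) = (w/4 + 1)*(w + 1/2)^2*(w + 1)
(2) = (d + 1)*(d + 4)
(3) = t^2 - 98
(4) = (q - 2)*(q + 3*sqrt(2))
(5) = a^2 - 5*a - 14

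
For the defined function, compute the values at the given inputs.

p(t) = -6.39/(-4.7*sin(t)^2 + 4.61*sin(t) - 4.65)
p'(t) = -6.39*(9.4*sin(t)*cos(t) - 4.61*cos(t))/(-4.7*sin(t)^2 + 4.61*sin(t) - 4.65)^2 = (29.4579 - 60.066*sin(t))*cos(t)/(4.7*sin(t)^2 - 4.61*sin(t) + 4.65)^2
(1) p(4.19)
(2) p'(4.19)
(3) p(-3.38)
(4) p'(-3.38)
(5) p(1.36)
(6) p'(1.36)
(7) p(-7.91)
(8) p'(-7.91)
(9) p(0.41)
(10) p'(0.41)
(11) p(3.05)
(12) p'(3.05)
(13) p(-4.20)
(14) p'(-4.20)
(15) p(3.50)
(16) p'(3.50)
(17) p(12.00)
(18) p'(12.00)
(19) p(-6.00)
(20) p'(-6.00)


(1) = 0.52
(2) = -0.27
(3) = 1.67
(4) = -1.02
(5) = 1.38
(6) = -0.29
(7) = 0.46
(8) = -0.03
(9) = 1.80
(10) = 0.40
(11) = 1.50
(12) = -1.31
(13) = 1.52
(14) = 0.64
(15) = 0.93
(16) = -1.01
(17) = 0.75
(18) = 0.72
(19) = 1.71
(20) = 0.88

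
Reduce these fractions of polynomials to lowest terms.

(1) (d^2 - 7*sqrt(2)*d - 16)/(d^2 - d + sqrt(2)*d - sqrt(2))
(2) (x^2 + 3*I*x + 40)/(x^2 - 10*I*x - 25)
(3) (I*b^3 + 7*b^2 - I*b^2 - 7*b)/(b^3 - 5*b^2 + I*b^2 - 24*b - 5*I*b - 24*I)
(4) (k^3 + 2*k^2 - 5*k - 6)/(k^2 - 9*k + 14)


(1) = (d - 8*sqrt(2))/(d - 1)
(2) = (x + 8*I)/(x - 5*I)
(3) = (I*b^3 + b^2*(7 - I) - 7*b)/(b^3 + b^2*(-5 + I) + b*(-24 - 5*I) - 24*I)
(4) = (k^2 + 4*k + 3)/(k - 7)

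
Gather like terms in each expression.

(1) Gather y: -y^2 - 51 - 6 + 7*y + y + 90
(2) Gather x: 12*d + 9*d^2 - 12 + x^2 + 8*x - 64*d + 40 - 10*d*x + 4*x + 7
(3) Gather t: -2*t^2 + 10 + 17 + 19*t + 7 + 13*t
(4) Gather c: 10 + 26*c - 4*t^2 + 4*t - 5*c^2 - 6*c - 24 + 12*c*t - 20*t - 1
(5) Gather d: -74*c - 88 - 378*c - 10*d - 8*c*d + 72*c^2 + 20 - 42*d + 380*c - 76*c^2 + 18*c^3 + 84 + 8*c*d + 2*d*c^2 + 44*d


(1) = -y^2 + 8*y + 33
(2) = 9*d^2 - 52*d + x^2 + x*(12 - 10*d) + 35
(3) = -2*t^2 + 32*t + 34
(4) = -5*c^2 + c*(12*t + 20) - 4*t^2 - 16*t - 15
(5) = 18*c^3 - 4*c^2 - 72*c + d*(2*c^2 - 8) + 16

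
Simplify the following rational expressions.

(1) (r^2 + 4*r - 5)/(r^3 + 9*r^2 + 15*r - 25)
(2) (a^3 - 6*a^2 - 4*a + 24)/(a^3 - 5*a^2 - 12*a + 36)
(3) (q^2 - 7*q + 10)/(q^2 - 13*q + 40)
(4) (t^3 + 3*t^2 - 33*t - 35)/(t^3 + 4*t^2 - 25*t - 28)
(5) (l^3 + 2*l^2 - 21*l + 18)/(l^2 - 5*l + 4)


(1) = 1/(r + 5)
(2) = (a + 2)/(a + 3)
(3) = (q - 2)/(q - 8)
(4) = (t - 5)/(t - 4)
(5) = (l^2 + 3*l - 18)/(l - 4)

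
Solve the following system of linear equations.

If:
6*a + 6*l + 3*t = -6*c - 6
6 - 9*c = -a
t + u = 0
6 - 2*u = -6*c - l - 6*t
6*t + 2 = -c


Then:
a = 60/7
c = 34/21
l = -98/9
t = -38/63
u = 38/63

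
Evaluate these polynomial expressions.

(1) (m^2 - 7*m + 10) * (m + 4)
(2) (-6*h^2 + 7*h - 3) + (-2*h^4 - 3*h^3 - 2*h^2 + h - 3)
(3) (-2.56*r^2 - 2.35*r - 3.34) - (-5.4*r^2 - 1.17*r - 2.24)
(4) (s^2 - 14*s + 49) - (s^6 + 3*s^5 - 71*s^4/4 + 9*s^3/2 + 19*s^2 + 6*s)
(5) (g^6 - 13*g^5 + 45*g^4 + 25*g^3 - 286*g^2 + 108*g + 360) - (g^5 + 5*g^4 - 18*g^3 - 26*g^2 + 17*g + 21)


(1) = m^3 - 3*m^2 - 18*m + 40
(2) = -2*h^4 - 3*h^3 - 8*h^2 + 8*h - 6
(3) = 2.84*r^2 - 1.18*r - 1.1
(4) = -s^6 - 3*s^5 + 71*s^4/4 - 9*s^3/2 - 18*s^2 - 20*s + 49
(5) = g^6 - 14*g^5 + 40*g^4 + 43*g^3 - 260*g^2 + 91*g + 339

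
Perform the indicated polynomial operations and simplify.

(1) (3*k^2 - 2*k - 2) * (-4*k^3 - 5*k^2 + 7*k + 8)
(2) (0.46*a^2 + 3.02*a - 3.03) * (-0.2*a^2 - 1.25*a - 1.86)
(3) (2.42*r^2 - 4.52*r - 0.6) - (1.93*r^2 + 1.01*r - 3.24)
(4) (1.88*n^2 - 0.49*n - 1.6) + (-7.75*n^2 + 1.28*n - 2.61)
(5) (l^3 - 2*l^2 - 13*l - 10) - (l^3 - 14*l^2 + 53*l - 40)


(1) = -12*k^5 - 7*k^4 + 39*k^3 + 20*k^2 - 30*k - 16
(2) = -0.092*a^4 - 1.179*a^3 - 4.0246*a^2 - 1.8297*a + 5.6358
(3) = 0.49*r^2 - 5.53*r + 2.64
(4) = -5.87*n^2 + 0.79*n - 4.21
(5) = 12*l^2 - 66*l + 30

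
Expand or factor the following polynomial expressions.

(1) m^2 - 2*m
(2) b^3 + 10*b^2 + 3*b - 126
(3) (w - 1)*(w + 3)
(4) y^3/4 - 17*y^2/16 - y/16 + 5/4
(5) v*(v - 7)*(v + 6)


(1) = m*(m - 2)
(2) = (b - 3)*(b + 6)*(b + 7)
(3) = w^2 + 2*w - 3
(4) = (y/4 + 1/4)*(y - 4)*(y - 5/4)
(5) = v^3 - v^2 - 42*v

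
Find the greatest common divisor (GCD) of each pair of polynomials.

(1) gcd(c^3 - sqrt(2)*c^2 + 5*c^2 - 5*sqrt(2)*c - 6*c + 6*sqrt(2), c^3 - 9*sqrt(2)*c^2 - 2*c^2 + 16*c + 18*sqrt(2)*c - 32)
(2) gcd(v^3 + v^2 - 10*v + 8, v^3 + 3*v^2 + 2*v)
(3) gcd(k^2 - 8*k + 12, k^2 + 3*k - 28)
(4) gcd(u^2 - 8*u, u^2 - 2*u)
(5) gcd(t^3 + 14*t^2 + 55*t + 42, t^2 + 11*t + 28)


(1) = gcd((c - 1)*(c + 6)*(c - sqrt(2)), (c - 2)*(c - 8*sqrt(2))*(c - sqrt(2))) = c - sqrt(2)
(2) = 1
(3) = gcd((k - 6)*(k - 2), (k - 4)*(k + 7)) = 1
(4) = gcd(u*(u - 8), u*(u - 2)) = u
(5) = gcd((t + 1)*(t + 6)*(t + 7), (t + 4)*(t + 7)) = t + 7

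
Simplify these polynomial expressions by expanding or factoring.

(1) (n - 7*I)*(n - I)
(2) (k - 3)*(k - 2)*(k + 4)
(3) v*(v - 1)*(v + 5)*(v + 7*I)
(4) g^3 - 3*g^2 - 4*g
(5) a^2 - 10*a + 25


(1) = n^2 - 8*I*n - 7
(2) = k^3 - k^2 - 14*k + 24
(3) = v^4 + 4*v^3 + 7*I*v^3 - 5*v^2 + 28*I*v^2 - 35*I*v
(4) = g*(g - 4)*(g + 1)
(5) = (a - 5)^2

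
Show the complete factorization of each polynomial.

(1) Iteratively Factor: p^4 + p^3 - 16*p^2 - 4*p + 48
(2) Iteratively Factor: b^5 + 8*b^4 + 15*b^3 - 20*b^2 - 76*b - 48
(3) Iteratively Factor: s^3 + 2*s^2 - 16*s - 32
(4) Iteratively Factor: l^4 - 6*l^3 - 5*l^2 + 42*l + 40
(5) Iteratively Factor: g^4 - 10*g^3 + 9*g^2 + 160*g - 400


(1) = (p + 2)*(p^3 - p^2 - 14*p + 24) = (p - 2)*(p + 2)*(p^2 + p - 12) = (p - 2)*(p + 2)*(p + 4)*(p - 3)
(2) = (b + 1)*(b^4 + 7*b^3 + 8*b^2 - 28*b - 48) = (b + 1)*(b + 2)*(b^3 + 5*b^2 - 2*b - 24) = (b + 1)*(b + 2)*(b + 4)*(b^2 + b - 6) = (b - 2)*(b + 1)*(b + 2)*(b + 4)*(b + 3)
(3) = (s + 2)*(s^2 - 16) = (s - 4)*(s + 2)*(s + 4)
(4) = (l - 5)*(l^3 - l^2 - 10*l - 8) = (l - 5)*(l + 2)*(l^2 - 3*l - 4) = (l - 5)*(l - 4)*(l + 2)*(l + 1)
(5) = (g + 4)*(g^3 - 14*g^2 + 65*g - 100) = (g - 5)*(g + 4)*(g^2 - 9*g + 20) = (g - 5)^2*(g + 4)*(g - 4)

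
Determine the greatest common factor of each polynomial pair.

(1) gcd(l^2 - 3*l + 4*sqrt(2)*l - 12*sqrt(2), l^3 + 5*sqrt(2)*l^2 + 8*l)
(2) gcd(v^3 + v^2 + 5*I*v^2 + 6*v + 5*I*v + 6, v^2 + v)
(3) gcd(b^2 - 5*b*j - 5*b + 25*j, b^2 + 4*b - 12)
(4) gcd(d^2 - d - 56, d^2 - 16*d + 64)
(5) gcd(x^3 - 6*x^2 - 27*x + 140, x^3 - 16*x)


(1) = gcd((l - 3)*(l + 4*sqrt(2)), l*(l + sqrt(2))*(l + 4*sqrt(2))) = l + 4*sqrt(2)
(2) = v + 1
(3) = gcd((b - 5)*(b - 5*j), (b - 2)*(b + 6)) = 1
(4) = gcd((d - 8)*(d + 7), (d - 8)^2) = d - 8
(5) = x - 4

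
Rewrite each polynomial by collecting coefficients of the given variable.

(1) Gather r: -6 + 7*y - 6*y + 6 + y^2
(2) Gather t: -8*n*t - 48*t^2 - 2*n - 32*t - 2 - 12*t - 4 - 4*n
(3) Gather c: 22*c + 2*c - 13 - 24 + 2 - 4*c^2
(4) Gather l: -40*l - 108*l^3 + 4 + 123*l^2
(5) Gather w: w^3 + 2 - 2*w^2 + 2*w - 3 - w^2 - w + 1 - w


(1) = y^2 + y
(2) = -6*n - 48*t^2 + t*(-8*n - 44) - 6
(3) = -4*c^2 + 24*c - 35
(4) = -108*l^3 + 123*l^2 - 40*l + 4
(5) = w^3 - 3*w^2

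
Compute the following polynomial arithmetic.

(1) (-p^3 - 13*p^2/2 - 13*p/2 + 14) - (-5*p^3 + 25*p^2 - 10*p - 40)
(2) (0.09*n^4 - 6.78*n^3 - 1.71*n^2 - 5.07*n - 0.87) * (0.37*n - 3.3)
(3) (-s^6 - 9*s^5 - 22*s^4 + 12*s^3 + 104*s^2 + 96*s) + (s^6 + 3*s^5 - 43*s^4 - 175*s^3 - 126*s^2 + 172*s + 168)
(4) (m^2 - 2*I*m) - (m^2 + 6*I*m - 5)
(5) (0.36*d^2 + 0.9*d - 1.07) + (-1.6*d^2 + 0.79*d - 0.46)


(1) = 4*p^3 - 63*p^2/2 + 7*p/2 + 54
(2) = 0.0333*n^5 - 2.8056*n^4 + 21.7413*n^3 + 3.7671*n^2 + 16.4091*n + 2.871
(3) = -6*s^5 - 65*s^4 - 163*s^3 - 22*s^2 + 268*s + 168
(4) = -8*I*m + 5
(5) = -1.24*d^2 + 1.69*d - 1.53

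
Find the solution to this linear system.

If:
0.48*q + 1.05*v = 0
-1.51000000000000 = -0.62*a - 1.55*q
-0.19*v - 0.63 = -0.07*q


Then:
a = -7.61
q = 4.02
v = -1.84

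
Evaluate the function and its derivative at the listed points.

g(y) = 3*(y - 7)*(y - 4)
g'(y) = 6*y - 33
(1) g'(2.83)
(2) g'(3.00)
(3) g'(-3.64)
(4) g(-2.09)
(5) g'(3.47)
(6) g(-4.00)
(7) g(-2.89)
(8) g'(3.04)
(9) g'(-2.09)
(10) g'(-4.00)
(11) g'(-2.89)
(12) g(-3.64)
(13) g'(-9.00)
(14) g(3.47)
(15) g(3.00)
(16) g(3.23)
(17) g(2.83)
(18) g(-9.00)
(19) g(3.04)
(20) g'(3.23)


(1) = -16.02
(2) = -15.00
(3) = -54.84
(4) = 166.07
(5) = -12.18
(6) = 264.00
(7) = 204.43
(8) = -14.76
(9) = -45.54
(10) = -57.00
(11) = -50.34
(12) = 243.87
(13) = -87.00
(14) = 5.61
(15) = 12.00
(16) = 8.71
(17) = 14.64
(18) = 624.00
(19) = 11.40
(20) = -13.62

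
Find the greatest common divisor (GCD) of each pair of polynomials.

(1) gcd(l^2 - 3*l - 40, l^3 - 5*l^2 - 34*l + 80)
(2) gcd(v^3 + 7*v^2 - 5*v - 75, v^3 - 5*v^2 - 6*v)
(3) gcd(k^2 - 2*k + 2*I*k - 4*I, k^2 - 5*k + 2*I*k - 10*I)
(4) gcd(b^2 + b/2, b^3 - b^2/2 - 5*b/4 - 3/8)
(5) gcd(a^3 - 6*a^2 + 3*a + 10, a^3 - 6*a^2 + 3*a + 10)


(1) = l^2 - 3*l - 40
(2) = gcd((v - 3)*(v + 5)^2, v*(v - 6)*(v + 1)) = 1
(3) = k + 2*I
(4) = b + 1/2
(5) = a^3 - 6*a^2 + 3*a + 10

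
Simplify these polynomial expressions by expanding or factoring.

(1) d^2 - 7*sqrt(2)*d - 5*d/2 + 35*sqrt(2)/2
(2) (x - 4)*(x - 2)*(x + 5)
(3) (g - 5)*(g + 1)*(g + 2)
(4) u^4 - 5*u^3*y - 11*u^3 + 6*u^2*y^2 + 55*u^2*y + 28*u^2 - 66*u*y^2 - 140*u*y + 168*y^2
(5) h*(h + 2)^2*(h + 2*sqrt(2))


(1) = (d - 5/2)*(d - 7*sqrt(2))
(2) = x^3 - x^2 - 22*x + 40
(3) = g^3 - 2*g^2 - 13*g - 10
(4) = (u - 7)*(u - 4)*(u - 3*y)*(u - 2*y)
(5) = h^4 + 2*sqrt(2)*h^3 + 4*h^3 + 4*h^2 + 8*sqrt(2)*h^2 + 8*sqrt(2)*h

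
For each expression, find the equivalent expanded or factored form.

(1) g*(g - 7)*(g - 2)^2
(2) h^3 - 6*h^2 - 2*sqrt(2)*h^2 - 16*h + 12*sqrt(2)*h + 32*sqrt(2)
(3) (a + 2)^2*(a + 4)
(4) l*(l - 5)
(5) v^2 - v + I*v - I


(1) = g^4 - 11*g^3 + 32*g^2 - 28*g
(2) = (h - 8)*(h + 2)*(h - 2*sqrt(2))
(3) = a^3 + 8*a^2 + 20*a + 16
(4) = l^2 - 5*l
(5) = (v - 1)*(v + I)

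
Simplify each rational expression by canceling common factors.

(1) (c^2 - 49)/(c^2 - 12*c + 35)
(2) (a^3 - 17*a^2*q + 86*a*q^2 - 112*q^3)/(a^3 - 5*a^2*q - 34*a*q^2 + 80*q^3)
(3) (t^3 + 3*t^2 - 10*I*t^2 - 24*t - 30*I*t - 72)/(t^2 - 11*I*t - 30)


(1) = (c + 7)/(c - 5)
(2) = (a - 7*q)/(a + 5*q)
(3) = (t^2 + t*(3 - 4*I) - 12*I)/(t - 5*I)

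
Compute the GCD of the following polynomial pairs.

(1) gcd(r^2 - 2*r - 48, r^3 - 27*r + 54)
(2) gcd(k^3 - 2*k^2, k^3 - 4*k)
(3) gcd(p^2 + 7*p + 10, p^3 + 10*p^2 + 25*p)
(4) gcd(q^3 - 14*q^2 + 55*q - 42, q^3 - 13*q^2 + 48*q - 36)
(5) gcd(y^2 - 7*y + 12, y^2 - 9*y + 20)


(1) = r + 6
(2) = k^2 - 2*k
(3) = p + 5
(4) = q^2 - 7*q + 6
(5) = gcd((y - 4)*(y - 3), (y - 5)*(y - 4)) = y - 4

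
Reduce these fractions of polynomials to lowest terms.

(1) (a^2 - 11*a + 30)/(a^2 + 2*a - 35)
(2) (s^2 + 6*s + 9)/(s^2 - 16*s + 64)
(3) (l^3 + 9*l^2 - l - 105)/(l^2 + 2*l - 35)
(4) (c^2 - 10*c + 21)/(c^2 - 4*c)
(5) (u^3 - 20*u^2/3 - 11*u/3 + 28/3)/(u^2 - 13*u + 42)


(1) = (a - 6)/(a + 7)
(2) = (s^2 + 6*s + 9)/(s^2 - 16*s + 64)
(3) = (l^2 + 2*l - 15)/(l - 5)
(4) = (c^2 - 10*c + 21)/(c^2 - 4*c)
(5) = (3*u^2 + u - 4)/(3*u - 18)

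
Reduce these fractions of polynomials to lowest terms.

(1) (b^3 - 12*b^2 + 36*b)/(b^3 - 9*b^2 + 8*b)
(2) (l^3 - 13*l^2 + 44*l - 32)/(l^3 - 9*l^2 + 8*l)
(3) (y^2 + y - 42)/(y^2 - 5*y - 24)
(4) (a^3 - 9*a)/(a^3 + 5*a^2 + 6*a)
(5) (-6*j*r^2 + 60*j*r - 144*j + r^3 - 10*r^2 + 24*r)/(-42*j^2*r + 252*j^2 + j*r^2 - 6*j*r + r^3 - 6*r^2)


(1) = (b^2 - 12*b + 36)/(b^2 - 9*b + 8)
(2) = (l - 4)/l
(3) = (y^2 + y - 42)/(y^2 - 5*y - 24)
(4) = (a - 3)/(a + 2)
(5) = (r - 4)/(7*j + r)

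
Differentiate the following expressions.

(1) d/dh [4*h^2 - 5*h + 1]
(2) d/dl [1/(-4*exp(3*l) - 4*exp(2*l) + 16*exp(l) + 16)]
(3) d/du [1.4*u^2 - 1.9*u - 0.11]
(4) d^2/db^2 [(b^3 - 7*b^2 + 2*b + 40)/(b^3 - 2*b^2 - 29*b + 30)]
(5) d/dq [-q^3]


(1) = 8*h - 5
(2) = (3*exp(2*l) + 2*exp(l) - 4)*exp(l)/(4*(exp(3*l) + exp(2*l) - 4*exp(l) - 4)^2)
(3) = 2.8*u - 1.9
(4) = 2*(-5*b^6 + 93*b^5 - 561*b^4 + 2203*b^3 - 7230*b^2 + 6420*b + 31480)/(b^9 - 6*b^8 - 75*b^7 + 430*b^6 + 1815*b^5 - 9906*b^4 - 11249*b^3 + 70290*b^2 - 78300*b + 27000)
(5) = -3*q^2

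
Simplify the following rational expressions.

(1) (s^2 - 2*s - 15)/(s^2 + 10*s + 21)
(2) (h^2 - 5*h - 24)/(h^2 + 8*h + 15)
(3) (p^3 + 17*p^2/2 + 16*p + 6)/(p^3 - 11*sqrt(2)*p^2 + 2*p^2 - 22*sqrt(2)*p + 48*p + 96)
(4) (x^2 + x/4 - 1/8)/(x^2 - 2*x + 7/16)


(1) = (s - 5)/(s + 7)
(2) = (h - 8)/(h + 5)
(3) = (2*p^2 + 13*p + 6)/(2*p^2 - 22*sqrt(2)*p + 96)
(4) = (4*x + 2)/(4*x - 7)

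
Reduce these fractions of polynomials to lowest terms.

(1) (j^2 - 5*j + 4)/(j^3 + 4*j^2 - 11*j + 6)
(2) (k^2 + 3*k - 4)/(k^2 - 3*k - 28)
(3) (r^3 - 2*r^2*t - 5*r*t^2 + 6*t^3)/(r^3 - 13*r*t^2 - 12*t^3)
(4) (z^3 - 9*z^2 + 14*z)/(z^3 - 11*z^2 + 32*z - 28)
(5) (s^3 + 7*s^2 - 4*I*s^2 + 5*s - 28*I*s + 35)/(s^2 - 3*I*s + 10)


(1) = (j - 4)/(j^2 + 5*j - 6)
(2) = (k - 1)/(k - 7)
(3) = (r^3 - 2*r^2*t - 5*r*t^2 + 6*t^3)/(r^3 - 13*r*t^2 - 12*t^3)
(4) = z/(z - 2)
(5) = (s^2 + s*(7 + I) + 7*I)/(s + 2*I)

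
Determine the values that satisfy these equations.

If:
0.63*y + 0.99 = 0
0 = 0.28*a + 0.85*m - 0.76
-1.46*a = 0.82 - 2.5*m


Then:
a = 0.62
m = 0.69
y = -1.57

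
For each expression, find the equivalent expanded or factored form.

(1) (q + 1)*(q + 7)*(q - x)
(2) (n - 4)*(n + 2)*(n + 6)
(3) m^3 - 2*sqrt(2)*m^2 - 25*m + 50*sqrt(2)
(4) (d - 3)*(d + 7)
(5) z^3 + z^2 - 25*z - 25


(1) = q^3 - q^2*x + 8*q^2 - 8*q*x + 7*q - 7*x
(2) = n^3 + 4*n^2 - 20*n - 48
(3) = (m - 5)*(m + 5)*(m - 2*sqrt(2))
(4) = d^2 + 4*d - 21
(5) = (z - 5)*(z + 1)*(z + 5)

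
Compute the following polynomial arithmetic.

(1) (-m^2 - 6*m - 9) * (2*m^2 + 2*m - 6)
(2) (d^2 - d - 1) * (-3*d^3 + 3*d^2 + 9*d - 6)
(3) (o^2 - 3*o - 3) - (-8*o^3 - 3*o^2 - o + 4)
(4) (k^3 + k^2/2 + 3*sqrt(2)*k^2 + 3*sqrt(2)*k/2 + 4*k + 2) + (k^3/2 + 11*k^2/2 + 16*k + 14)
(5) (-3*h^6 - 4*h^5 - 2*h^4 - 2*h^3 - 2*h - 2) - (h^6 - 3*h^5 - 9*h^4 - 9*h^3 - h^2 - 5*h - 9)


(1) = -2*m^4 - 14*m^3 - 24*m^2 + 18*m + 54
(2) = -3*d^5 + 6*d^4 + 9*d^3 - 18*d^2 - 3*d + 6
(3) = 8*o^3 + 4*o^2 - 2*o - 7
(4) = 3*k^3/2 + 3*sqrt(2)*k^2 + 6*k^2 + 3*sqrt(2)*k/2 + 20*k + 16
(5) = -4*h^6 - h^5 + 7*h^4 + 7*h^3 + h^2 + 3*h + 7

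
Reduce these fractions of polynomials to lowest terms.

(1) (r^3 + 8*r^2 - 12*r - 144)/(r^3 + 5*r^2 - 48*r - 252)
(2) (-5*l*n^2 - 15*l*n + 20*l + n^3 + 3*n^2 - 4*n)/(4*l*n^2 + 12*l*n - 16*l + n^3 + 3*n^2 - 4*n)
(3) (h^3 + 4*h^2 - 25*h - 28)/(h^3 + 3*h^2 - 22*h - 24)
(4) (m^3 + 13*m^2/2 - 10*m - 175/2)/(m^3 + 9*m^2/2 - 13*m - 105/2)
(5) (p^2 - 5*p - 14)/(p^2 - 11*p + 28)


(1) = (r - 4)/(r - 7)
(2) = (-5*l + n)/(4*l + n)
(3) = (h + 7)/(h + 6)
(4) = (m + 5)/(m + 3)
(5) = (p + 2)/(p - 4)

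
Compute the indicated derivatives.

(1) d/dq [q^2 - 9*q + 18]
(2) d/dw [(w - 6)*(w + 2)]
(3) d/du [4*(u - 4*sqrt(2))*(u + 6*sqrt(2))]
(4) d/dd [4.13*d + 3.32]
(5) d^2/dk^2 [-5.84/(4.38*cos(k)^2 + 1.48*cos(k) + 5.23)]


(1) = 2*q - 9
(2) = 2*w - 4
(3) = 8*u + 8*sqrt(2)
(4) = 4.13000000000000
(5) = (448.147584*(1 - cos(k)^2)^2 + 113.571648*cos(k)^3 - 298.251136*cos(k)^2 - 272.347232*cos(k) - 206.173024)/(4.38*cos(k)^2 + 1.48*cos(k) + 5.23)^3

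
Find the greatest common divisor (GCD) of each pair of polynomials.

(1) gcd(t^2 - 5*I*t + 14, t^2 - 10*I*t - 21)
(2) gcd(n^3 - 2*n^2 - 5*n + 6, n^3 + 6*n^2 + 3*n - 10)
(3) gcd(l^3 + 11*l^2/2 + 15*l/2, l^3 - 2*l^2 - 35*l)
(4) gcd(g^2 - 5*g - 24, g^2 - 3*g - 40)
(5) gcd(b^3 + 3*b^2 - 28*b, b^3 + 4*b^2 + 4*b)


(1) = gcd((t - 7*I)*(t + 2*I), (t - 7*I)*(t - 3*I)) = t - 7*I
(2) = gcd((n - 3)*(n - 1)*(n + 2), (n - 1)*(n + 2)*(n + 5)) = n^2 + n - 2
(3) = l
(4) = g - 8
(5) = b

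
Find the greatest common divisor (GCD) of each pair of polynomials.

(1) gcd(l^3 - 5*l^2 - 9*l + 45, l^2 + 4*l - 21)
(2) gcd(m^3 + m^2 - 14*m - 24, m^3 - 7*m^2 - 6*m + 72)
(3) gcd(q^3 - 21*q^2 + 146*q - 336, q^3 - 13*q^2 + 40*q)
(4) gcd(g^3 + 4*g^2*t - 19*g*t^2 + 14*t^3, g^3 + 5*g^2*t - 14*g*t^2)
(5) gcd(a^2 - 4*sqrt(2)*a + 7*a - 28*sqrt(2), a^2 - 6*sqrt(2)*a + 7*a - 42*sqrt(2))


(1) = l - 3
(2) = gcd((m - 4)*(m + 2)*(m + 3), (m - 6)*(m - 4)*(m + 3)) = m^2 - m - 12
(3) = gcd((q - 8)*(q - 7)*(q - 6), q*(q - 8)*(q - 5)) = q - 8
(4) = -g^2 - 5*g*t + 14*t^2
(5) = a + 7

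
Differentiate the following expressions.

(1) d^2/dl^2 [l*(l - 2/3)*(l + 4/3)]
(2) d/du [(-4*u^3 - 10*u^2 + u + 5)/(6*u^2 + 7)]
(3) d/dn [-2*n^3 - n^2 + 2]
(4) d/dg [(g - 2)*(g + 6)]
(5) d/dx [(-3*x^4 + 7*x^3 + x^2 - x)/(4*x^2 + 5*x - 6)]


(1) = 6*l + 4/3
(2) = (-24*u^4 - 90*u^2 - 200*u + 7)/(36*u^4 + 84*u^2 + 49)
(3) = 2*n*(-3*n - 1)
(4) = 2*g + 4
(5) = (-24*x^5 - 17*x^4 + 142*x^3 - 117*x^2 - 12*x + 6)/(16*x^4 + 40*x^3 - 23*x^2 - 60*x + 36)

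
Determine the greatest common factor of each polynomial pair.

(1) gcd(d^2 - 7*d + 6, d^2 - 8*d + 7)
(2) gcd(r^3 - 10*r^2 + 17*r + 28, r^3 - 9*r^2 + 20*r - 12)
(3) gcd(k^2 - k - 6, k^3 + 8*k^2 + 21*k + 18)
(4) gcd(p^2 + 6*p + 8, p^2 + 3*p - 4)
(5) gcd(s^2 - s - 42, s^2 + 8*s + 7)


(1) = gcd((d - 6)*(d - 1), (d - 7)*(d - 1)) = d - 1
(2) = 1
(3) = gcd((k - 3)*(k + 2), (k + 2)*(k + 3)^2) = k + 2
(4) = gcd((p + 2)*(p + 4), (p - 1)*(p + 4)) = p + 4
(5) = gcd((s - 7)*(s + 6), (s + 1)*(s + 7)) = 1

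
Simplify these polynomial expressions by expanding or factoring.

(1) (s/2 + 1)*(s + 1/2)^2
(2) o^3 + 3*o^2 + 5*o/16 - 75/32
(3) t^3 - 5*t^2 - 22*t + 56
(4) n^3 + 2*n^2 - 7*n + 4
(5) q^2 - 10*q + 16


(1) = s^3/2 + 3*s^2/2 + 9*s/8 + 1/4
(2) = (o - 3/4)*(o + 5/4)*(o + 5/2)
(3) = (t - 7)*(t - 2)*(t + 4)
(4) = (n - 1)^2*(n + 4)
(5) = (q - 8)*(q - 2)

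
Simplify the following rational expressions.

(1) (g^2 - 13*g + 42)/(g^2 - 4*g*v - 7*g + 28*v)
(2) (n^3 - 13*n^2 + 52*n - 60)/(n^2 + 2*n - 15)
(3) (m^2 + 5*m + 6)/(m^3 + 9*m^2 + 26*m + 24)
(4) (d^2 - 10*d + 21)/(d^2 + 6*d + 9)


(1) = (6 - g)/(-g + 4*v)
(2) = (n^3 - 13*n^2 + 52*n - 60)/(n^2 + 2*n - 15)
(3) = 1/(m + 4)
(4) = (d^2 - 10*d + 21)/(d^2 + 6*d + 9)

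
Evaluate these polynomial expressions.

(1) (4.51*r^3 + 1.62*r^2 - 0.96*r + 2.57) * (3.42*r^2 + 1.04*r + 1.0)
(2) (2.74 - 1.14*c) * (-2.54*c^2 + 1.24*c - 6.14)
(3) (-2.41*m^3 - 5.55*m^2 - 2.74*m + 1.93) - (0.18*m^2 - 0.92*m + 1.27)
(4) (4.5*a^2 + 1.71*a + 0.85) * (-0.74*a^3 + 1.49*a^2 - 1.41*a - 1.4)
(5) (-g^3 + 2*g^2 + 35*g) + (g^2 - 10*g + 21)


(1) = 15.4242*r^5 + 10.2308*r^4 + 2.9116*r^3 + 9.411*r^2 + 1.7128*r + 2.57
(2) = 2.8956*c^3 - 8.3732*c^2 + 10.3972*c - 16.8236
(3) = -2.41*m^3 - 5.73*m^2 - 1.82*m + 0.66
(4) = -3.33*a^5 + 5.4396*a^4 - 4.4261*a^3 - 7.4446*a^2 - 3.5925*a - 1.19
(5) = -g^3 + 3*g^2 + 25*g + 21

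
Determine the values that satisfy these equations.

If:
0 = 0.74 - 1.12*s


Then:
s = 0.66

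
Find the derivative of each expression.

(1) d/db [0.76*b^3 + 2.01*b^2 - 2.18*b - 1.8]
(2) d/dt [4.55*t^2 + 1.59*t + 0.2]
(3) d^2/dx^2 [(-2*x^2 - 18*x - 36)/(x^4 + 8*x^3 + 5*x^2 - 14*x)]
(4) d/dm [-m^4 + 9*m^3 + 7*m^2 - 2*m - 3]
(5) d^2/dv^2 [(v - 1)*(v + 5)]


(1) = 2.28*b^2 + 4.02*b - 2.18
(2) = 9.1*t + 1.59
(3) = 4*(-3*x^8 - 78*x^7 - 815*x^6 - 4107*x^5 - 9516*x^4 - 6559*x^3 + 4698*x^2 + 3780*x - 3528)/(x^3*(x^9 + 24*x^8 + 207*x^7 + 710*x^6 + 363*x^5 - 2508*x^4 - 2647*x^3 + 3654*x^2 + 2940*x - 2744))
(4) = -4*m^3 + 27*m^2 + 14*m - 2
(5) = 2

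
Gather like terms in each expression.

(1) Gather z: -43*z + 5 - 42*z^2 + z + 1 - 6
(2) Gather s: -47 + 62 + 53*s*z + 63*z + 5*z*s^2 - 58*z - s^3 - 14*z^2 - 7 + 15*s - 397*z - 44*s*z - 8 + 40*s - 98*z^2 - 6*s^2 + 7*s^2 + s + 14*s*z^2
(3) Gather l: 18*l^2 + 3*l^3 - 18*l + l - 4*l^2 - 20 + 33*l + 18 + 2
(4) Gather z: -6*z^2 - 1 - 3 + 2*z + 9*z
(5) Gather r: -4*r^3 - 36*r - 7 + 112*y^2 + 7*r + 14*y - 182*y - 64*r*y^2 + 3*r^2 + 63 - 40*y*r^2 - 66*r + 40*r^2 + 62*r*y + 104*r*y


(1) = -42*z^2 - 42*z
(2) = -s^3 + s^2*(5*z + 1) + s*(14*z^2 + 9*z + 56) - 112*z^2 - 392*z
(3) = 3*l^3 + 14*l^2 + 16*l
(4) = -6*z^2 + 11*z - 4
(5) = -4*r^3 + r^2*(43 - 40*y) + r*(-64*y^2 + 166*y - 95) + 112*y^2 - 168*y + 56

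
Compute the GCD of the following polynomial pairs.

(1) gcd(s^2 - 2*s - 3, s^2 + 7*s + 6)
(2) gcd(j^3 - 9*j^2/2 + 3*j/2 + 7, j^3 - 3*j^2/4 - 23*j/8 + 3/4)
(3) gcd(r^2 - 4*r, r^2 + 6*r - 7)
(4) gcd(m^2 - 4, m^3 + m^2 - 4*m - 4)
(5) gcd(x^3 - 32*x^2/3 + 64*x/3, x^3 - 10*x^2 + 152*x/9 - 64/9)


(1) = gcd((s - 3)*(s + 1), (s + 1)*(s + 6)) = s + 1
(2) = j - 2
(3) = 1
(4) = m^2 - 4
(5) = x - 8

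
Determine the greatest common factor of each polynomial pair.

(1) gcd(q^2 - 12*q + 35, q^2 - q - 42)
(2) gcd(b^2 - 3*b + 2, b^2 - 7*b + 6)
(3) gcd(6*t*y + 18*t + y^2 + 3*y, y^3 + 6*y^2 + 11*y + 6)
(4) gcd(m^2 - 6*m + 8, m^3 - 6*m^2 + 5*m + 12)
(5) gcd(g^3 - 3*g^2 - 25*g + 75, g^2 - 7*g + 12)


(1) = q - 7
(2) = b - 1
(3) = y + 3
(4) = m - 4
(5) = g - 3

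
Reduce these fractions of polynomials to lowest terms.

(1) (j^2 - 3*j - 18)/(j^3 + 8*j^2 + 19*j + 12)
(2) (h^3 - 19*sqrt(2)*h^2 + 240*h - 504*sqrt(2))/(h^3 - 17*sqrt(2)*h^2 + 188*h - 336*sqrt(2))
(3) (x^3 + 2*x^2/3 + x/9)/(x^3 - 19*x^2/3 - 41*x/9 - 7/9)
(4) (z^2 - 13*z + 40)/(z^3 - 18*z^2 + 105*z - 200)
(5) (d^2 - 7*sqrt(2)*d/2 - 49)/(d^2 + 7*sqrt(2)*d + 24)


(1) = (j - 6)/(j^2 + 5*j + 4)
(2) = (h - 6*sqrt(2))/(h - 4*sqrt(2))
(3) = x/(x - 7)
(4) = 1/(z - 5)
(5) = (2*d^2 - 7*sqrt(2)*d - 98)/(2*d^2 + 14*sqrt(2)*d + 48)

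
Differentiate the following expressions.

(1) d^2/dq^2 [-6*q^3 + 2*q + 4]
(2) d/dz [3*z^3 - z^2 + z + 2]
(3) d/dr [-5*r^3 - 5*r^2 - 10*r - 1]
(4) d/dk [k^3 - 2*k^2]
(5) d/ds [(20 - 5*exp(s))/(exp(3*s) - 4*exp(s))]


(1) = -36*q
(2) = 9*z^2 - 2*z + 1
(3) = -15*r^2 - 10*r - 10
(4) = k*(3*k - 4)
(5) = 10*(exp(3*s) - 6*exp(2*s) + 8)*exp(-s)/(exp(4*s) - 8*exp(2*s) + 16)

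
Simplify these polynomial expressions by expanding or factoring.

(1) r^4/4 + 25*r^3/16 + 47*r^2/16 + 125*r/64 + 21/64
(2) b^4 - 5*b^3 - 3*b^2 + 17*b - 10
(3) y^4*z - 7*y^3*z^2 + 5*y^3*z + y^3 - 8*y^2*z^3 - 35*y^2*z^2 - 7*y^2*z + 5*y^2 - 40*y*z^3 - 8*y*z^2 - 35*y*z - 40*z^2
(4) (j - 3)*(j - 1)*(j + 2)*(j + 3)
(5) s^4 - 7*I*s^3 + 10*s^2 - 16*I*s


(1) = (r/4 + 1/4)*(r + 1/4)*(r + 3/2)*(r + 7/2)
(2) = (b - 5)*(b - 1)^2*(b + 2)
(3) = (y + 5)*(y - 8*z)*(y + z)*(y*z + 1)
(4) = j^4 + j^3 - 11*j^2 - 9*j + 18
(5) = s*(s - 8*I)*(s - I)*(s + 2*I)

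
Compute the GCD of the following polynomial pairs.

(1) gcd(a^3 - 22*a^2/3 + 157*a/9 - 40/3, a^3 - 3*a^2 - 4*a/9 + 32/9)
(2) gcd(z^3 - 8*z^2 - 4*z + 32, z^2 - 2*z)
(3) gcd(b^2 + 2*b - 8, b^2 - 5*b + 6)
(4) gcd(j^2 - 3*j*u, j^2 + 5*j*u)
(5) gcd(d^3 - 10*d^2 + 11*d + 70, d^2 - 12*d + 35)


(1) = a - 8/3
(2) = z - 2
(3) = b - 2
(4) = gcd(j*(j - 3*u), j*(j + 5*u)) = j
(5) = gcd((d - 7)*(d - 5)*(d + 2), (d - 7)*(d - 5)) = d^2 - 12*d + 35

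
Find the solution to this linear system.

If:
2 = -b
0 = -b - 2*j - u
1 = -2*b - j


Then:
b = -2
j = 3
u = -4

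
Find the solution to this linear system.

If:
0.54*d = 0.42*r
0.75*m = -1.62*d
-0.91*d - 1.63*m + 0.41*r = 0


Then:
d = 0.00
m = 0.00
r = 0.00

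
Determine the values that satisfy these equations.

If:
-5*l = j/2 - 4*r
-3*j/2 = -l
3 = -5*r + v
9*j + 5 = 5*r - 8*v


Then:
j = -29/79
l = -87/158
r = -58/79
v = -53/79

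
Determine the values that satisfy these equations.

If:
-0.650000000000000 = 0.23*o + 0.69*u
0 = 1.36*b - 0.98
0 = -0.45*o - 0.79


Then:
b = 0.72
o = -1.76
u = -0.36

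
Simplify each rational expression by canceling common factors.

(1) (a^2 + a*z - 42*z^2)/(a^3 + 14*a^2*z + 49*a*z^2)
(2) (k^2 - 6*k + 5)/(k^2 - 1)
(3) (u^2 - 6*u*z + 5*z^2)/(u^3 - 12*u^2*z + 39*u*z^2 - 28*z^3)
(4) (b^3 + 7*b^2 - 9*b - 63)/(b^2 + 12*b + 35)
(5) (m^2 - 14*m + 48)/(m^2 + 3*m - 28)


(1) = (a - 6*z)/(a^2 + 7*a*z)
(2) = (k - 5)/(k + 1)
(3) = (u - 5*z)/(u^2 - 11*u*z + 28*z^2)
(4) = (b^2 - 9)/(b + 5)
(5) = (m^2 - 14*m + 48)/(m^2 + 3*m - 28)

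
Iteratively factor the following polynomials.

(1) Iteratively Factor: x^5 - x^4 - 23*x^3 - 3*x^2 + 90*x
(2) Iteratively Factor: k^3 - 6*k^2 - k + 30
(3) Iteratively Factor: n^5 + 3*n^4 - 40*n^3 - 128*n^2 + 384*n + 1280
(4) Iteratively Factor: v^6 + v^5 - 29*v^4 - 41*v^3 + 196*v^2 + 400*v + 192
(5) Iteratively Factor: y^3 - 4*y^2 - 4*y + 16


(1) = (x)*(x^4 - x^3 - 23*x^2 - 3*x + 90) = x*(x - 5)*(x^3 + 4*x^2 - 3*x - 18) = x*(x - 5)*(x + 3)*(x^2 + x - 6) = x*(x - 5)*(x + 3)^2*(x - 2)
(2) = (k - 5)*(k^2 - k - 6) = (k - 5)*(k + 2)*(k - 3)
(3) = (n + 4)*(n^4 - n^3 - 36*n^2 + 16*n + 320) = (n + 4)^2*(n^3 - 5*n^2 - 16*n + 80) = (n - 5)*(n + 4)^2*(n^2 - 16) = (n - 5)*(n - 4)*(n + 4)^2*(n + 4)
(4) = (v - 4)*(v^5 + 5*v^4 - 9*v^3 - 77*v^2 - 112*v - 48) = (v - 4)^2*(v^4 + 9*v^3 + 27*v^2 + 31*v + 12) = (v - 4)^2*(v + 4)*(v^3 + 5*v^2 + 7*v + 3) = (v - 4)^2*(v + 3)*(v + 4)*(v^2 + 2*v + 1) = (v - 4)^2*(v + 1)*(v + 3)*(v + 4)*(v + 1)
(5) = (y - 4)*(y^2 - 4) = (y - 4)*(y - 2)*(y + 2)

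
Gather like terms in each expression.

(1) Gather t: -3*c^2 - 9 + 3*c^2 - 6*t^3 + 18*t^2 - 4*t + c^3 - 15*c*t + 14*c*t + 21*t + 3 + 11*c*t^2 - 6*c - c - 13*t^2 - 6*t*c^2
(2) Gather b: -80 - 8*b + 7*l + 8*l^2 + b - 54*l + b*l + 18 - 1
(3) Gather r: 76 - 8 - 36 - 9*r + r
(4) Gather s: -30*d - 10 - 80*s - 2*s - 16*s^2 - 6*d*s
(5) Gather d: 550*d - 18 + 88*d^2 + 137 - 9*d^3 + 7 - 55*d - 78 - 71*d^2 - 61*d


(1) = c^3 - 7*c - 6*t^3 + t^2*(11*c + 5) + t*(-6*c^2 - c + 17) - 6
(2) = b*(l - 7) + 8*l^2 - 47*l - 63
(3) = 32 - 8*r
(4) = -30*d - 16*s^2 + s*(-6*d - 82) - 10
(5) = -9*d^3 + 17*d^2 + 434*d + 48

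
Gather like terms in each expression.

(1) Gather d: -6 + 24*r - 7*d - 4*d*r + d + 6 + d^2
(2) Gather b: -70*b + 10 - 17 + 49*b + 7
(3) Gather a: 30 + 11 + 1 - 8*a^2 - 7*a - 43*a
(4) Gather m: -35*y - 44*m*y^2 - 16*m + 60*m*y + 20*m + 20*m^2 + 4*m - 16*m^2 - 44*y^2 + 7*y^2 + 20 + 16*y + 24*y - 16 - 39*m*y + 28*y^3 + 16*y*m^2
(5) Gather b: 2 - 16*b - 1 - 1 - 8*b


(1) = d^2 + d*(-4*r - 6) + 24*r
(2) = -21*b
(3) = -8*a^2 - 50*a + 42
(4) = m^2*(16*y + 4) + m*(-44*y^2 + 21*y + 8) + 28*y^3 - 37*y^2 + 5*y + 4
(5) = -24*b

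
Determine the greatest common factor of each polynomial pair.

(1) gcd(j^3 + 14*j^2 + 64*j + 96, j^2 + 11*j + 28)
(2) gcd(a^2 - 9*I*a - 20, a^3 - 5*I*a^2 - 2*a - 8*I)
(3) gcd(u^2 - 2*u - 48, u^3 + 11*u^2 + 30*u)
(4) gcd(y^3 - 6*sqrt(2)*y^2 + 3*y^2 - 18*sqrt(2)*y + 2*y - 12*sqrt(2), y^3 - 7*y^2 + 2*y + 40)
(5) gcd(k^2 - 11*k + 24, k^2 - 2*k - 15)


(1) = gcd((j + 4)^2*(j + 6), (j + 4)*(j + 7)) = j + 4
(2) = gcd((a - 5*I)*(a - 4*I), (a - 4*I)*(a - 2*I)*(a + I)) = a - 4*I
(3) = u + 6
(4) = gcd((y + 1)*(y + 2)*(y - 6*sqrt(2)), (y - 5)*(y - 4)*(y + 2)) = y + 2
(5) = 1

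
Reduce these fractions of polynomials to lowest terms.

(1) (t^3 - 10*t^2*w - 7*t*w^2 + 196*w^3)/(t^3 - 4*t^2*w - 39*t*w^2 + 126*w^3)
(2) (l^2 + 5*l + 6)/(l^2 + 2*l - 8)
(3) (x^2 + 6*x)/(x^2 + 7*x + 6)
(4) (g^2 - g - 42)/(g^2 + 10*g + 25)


(1) = (t^2 - 3*t*w - 28*w^2)/(t^2 + 3*t*w - 18*w^2)
(2) = (l^2 + 5*l + 6)/(l^2 + 2*l - 8)
(3) = x/(x + 1)
(4) = (g^2 - g - 42)/(g^2 + 10*g + 25)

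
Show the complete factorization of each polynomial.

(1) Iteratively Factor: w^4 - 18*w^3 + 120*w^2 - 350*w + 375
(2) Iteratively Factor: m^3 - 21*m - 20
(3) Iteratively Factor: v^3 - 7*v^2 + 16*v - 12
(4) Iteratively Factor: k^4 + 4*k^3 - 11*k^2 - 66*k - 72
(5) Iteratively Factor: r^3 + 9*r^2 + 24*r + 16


(1) = (w - 5)*(w^3 - 13*w^2 + 55*w - 75) = (w - 5)*(w - 3)*(w^2 - 10*w + 25) = (w - 5)^2*(w - 3)*(w - 5)
(2) = (m - 5)*(m^2 + 5*m + 4) = (m - 5)*(m + 1)*(m + 4)
(3) = (v - 2)*(v^2 - 5*v + 6) = (v - 3)*(v - 2)*(v - 2)
(4) = (k + 3)*(k^3 + k^2 - 14*k - 24) = (k + 2)*(k + 3)*(k^2 - k - 12) = (k + 2)*(k + 3)^2*(k - 4)
(5) = (r + 1)*(r^2 + 8*r + 16) = (r + 1)*(r + 4)*(r + 4)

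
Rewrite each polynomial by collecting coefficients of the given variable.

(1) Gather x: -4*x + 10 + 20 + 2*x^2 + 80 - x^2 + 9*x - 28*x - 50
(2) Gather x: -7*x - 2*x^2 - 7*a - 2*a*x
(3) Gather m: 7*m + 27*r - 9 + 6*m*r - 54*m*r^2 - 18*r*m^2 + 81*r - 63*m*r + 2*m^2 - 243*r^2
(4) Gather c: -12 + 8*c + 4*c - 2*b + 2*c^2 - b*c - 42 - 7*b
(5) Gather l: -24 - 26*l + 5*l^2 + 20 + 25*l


(1) = x^2 - 23*x + 60
(2) = -7*a - 2*x^2 + x*(-2*a - 7)
(3) = m^2*(2 - 18*r) + m*(-54*r^2 - 57*r + 7) - 243*r^2 + 108*r - 9
(4) = -9*b + 2*c^2 + c*(12 - b) - 54
(5) = 5*l^2 - l - 4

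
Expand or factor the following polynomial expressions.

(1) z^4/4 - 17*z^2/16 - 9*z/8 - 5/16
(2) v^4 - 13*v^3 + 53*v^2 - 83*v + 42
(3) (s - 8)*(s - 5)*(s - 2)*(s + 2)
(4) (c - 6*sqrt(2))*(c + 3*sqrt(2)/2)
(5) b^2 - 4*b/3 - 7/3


(1) = (z/2 + 1/4)*(z/2 + 1/2)*(z - 5/2)*(z + 1)
(2) = (v - 7)*(v - 3)*(v - 2)*(v - 1)
(3) = s^4 - 13*s^3 + 36*s^2 + 52*s - 160
(4) = c^2 - 9*sqrt(2)*c/2 - 18
(5) = (b - 7/3)*(b + 1)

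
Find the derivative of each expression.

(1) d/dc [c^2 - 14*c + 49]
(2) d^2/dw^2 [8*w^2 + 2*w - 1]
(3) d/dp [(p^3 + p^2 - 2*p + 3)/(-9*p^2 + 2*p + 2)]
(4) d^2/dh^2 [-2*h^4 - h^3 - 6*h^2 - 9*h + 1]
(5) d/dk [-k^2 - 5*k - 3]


(1) = 2*c - 14
(2) = 16
(3) = (-9*p^4 + 4*p^3 - 10*p^2 + 58*p - 10)/(81*p^4 - 36*p^3 - 32*p^2 + 8*p + 4)
(4) = -24*h^2 - 6*h - 12
(5) = -2*k - 5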